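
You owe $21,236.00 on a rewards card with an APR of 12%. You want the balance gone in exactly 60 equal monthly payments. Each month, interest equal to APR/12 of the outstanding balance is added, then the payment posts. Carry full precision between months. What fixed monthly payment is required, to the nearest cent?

Monthly rate r = 12%/12 = 1% = 0.01.
Level-payment amortization: P = B₀·r / (1 − (1+r)^(−n)) = 21236.00·0.01 / (1 − 1.01^(−60)).
Denominator 1 − (1+r)^(−60) = 0.449550384.
P = 212.36 / 0.449550384 ≈ 472.38.

$472.38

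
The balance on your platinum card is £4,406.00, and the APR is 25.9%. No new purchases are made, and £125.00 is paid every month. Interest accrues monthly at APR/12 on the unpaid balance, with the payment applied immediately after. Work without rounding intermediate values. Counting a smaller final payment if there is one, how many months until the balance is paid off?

67 months

Monthly rate r = 25.9%/12 = 2.15833% = 0.0215833.
Recurrence: B ← B·(1+r) − £125.00.
Month 1: interest £95.10; balance after payment £4,376.10.
Month 2: interest £94.45; balance after payment £4,345.55.
Closed form: n = −ln(1 − rB₀/P)/ln(1+r) = −ln(0.23923)/ln(1.02158) ≈ 66.983, so the balance reaches zero during payment 67.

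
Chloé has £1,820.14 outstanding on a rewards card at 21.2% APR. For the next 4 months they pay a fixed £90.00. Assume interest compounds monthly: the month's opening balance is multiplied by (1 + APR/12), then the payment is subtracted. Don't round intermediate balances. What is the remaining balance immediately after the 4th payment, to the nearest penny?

Monthly rate r = 21.2%/12 = 1.76667% = 0.0176667.
Each month: B ← B·(1+r) − £90.00.
Month 1: interest £32.16; balance after payment £1,762.30.
Month 2: interest £31.13; balance after payment £1,703.43.
Month 3: interest £30.09; balance after payment £1,643.52.
Month 4: interest £29.04; balance after payment £1,582.56.

£1,582.56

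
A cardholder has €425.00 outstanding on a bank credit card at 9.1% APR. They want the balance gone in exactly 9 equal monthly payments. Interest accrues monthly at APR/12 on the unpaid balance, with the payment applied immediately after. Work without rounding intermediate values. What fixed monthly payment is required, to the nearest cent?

€49.03

Monthly rate r = 9.1%/12 = 0.758333% = 0.00758333.
Level-payment amortization: P = B₀·r / (1 − (1+r)^(−n)) = 425.00·0.00758333 / (1 − 1.00758^(−9)).
Denominator 1 − (1+r)^(−9) = 0.0657325378.
P = 3.22292 / 0.0657325378 ≈ 49.03.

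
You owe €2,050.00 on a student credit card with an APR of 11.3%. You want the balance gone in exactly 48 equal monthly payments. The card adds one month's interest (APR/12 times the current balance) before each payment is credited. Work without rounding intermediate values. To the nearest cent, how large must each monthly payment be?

€53.28

Monthly rate r = 11.3%/12 = 0.941667% = 0.00941667.
Level-payment amortization: P = B₀·r / (1 − (1+r)^(−n)) = 2050.00·0.00941667 / (1 − 1.00942^(−48)).
Denominator 1 − (1+r)^(−48) = 0.362298581.
P = 19.3042 / 0.362298581 ≈ 53.28.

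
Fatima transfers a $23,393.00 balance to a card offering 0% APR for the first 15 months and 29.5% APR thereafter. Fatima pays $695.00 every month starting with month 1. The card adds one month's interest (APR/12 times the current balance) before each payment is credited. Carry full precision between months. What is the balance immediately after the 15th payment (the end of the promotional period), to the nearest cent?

$12,968.00

Promo months 1–15 at r₀ = 0%/12 = 0; months 16+ at r₁ = 29.5%/12 = 0.0245833.
After month 15 (no interest yet): B = $23,393.00 − 15·$695.00 = $12,968.00.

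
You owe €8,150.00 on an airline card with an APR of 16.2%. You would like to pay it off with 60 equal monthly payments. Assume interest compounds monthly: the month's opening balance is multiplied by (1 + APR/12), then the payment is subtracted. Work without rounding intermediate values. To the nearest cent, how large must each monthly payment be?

€199.06

Monthly rate r = 16.2%/12 = 1.35% = 0.0135.
Level-payment amortization: P = B₀·r / (1 − (1+r)^(−n)) = 8150.00·0.0135 / (1 − 1.0135^(−60)).
Denominator 1 − (1+r)^(−60) = 0.5527248.
P = 110.025 / 0.5527248 ≈ 199.06.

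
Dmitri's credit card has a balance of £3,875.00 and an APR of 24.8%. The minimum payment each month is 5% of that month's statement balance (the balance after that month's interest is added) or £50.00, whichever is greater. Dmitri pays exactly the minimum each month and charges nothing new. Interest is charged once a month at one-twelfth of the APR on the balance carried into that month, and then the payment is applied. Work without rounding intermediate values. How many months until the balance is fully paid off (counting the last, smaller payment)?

70 months

Monthly rate r = 24.8%/12 = 2.06667% = 0.0206667.
While 5% of the post-interest balance exceeds £50.00, each month B ← (B·(1+r))·(1 − 0.05), i.e. B shrinks by the factor (1+r)·0.95 = 0.96963.
This holds for months 1–45. Entering month 46 the balance is £967.41; 5% of the post-interest balance is now below £50.00, so the flat £50.00 minimum applies from here.
From month 46 a fixed £50.00 at rate r clears £967.41 in 25 more payments. Total: 45 + 25 = 70 months.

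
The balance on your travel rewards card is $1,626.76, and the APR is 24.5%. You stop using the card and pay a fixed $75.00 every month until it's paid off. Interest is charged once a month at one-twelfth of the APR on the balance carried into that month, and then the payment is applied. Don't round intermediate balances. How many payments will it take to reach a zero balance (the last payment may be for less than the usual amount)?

29 payments

Monthly rate r = 24.5%/12 = 2.04167% = 0.0204167.
Recurrence: B ← B·(1+r) − $75.00.
Month 1: interest $33.21; balance after payment $1,584.97.
Month 2: interest $32.36; balance after payment $1,542.33.
Closed form: n = −ln(1 − rB₀/P)/ln(1+r) = −ln(0.55716)/ln(1.02042) ≈ 28.940, so the balance reaches zero during payment 29.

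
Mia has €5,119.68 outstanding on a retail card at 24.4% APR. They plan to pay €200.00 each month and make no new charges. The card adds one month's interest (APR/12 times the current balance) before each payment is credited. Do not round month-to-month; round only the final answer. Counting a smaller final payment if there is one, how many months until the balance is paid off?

37 months

Monthly rate r = 24.4%/12 = 2.03333% = 0.0203333.
Recurrence: B ← B·(1+r) − €200.00.
Month 1: interest €104.10; balance after payment €5,023.78.
Month 2: interest €102.15; balance after payment €4,925.93.
Closed form: n = −ln(1 − rB₀/P)/ln(1+r) = −ln(0.4795)/ln(1.02033) ≈ 36.514, so the balance reaches zero during payment 37.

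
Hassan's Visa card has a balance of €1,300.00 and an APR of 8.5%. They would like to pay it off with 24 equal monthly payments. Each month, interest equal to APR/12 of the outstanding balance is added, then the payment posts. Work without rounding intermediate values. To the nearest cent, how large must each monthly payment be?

€59.09

Monthly rate r = 8.5%/12 = 0.708333% = 0.00708333.
Level-payment amortization: P = B₀·r / (1 − (1+r)^(−n)) = 1300.00·0.00708333 / (1 − 1.00708^(−24)).
Denominator 1 − (1+r)^(−24) = 0.155829461.
P = 9.20833 / 0.155829461 ≈ 59.09.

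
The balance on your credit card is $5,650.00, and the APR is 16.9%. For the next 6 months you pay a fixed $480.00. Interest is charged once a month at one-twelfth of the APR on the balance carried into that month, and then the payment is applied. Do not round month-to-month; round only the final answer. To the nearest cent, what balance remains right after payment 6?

$3,161.23

Monthly rate r = 16.9%/12 = 1.40833% = 0.0140833.
Each month: B ← B·(1+r) − $480.00.
Month 1: interest $79.57; balance after payment $5,249.57.
Month 2: interest $73.93; balance after payment $4,843.50.
Month 3: interest $68.21; balance after payment $4,431.71.
Month 4: interest $62.41; balance after payment $4,014.13.
Month 5: interest $56.53; balance after payment $3,590.66.
Month 6: interest $50.57; balance after payment $3,161.23.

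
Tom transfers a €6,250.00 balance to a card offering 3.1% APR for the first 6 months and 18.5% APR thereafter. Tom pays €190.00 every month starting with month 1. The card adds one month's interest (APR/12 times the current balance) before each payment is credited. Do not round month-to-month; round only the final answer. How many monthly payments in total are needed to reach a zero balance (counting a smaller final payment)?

Promo months 1–6 at r₀ = 3.1%/12 = 0.00258333; months 7+ at r₁ = 18.5%/12 = 0.0154167.
After month 6: iterate B ← B·(1+r₀) − €190.00 for 6 months → €5,200.11.
Then at r₁ with €190.00/mo: n₂ = −ln(1 − r₁·B/P)/ln(1+r₁) ≈ 35.82 → 36 more payments.

42 payments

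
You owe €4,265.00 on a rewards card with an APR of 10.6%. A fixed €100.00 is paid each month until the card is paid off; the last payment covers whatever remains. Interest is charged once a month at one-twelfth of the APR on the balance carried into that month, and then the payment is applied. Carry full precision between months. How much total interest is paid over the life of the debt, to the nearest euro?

€1,111

Monthly rate r = 10.6%/12 = 0.883333% = 0.00883333.
Payoff takes n = ⌈−ln(1 − rB₀/P)/ln(1+r)⌉ = ⌈53.760⌉ = 54 payments; the last is €76.07.
Total paid = 53·€100.00 + €76.07 = €5,376.07.
Total interest = total paid − principal = €5,376.07 − €4,265.00 = €1,111.07.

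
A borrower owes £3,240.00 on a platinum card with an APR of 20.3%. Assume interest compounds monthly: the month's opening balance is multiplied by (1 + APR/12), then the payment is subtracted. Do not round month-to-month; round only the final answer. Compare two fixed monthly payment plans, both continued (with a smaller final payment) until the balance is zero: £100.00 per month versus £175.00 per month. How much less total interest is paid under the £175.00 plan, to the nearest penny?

Monthly rate r = 20.3%/12 = 1.69167% = 0.0169167.
At £100.00/mo: n = ⌈−ln(1 − rB₀/P)/ln(1+r)⌉ = 48 payments (last £35.13); total interest = total paid − £3,240.00 = £1,495.13.
At £175.00/mo: 23 payments (last £69.81); total interest £679.81.
Interest saved = £1,495.13 − £679.81 = £815.32.

£815.32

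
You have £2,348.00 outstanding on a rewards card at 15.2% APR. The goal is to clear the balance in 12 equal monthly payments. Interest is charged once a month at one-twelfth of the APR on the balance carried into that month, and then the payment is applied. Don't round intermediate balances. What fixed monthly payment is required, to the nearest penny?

£212.15

Monthly rate r = 15.2%/12 = 1.26667% = 0.0126667.
Level-payment amortization: P = B₀·r / (1 − (1+r)^(−n)) = 2348.00·0.0126667 / (1 − 1.01267^(−12)).
Denominator 1 − (1+r)^(−12) = 0.140191326.
P = 29.7413 / 0.140191326 ≈ 212.15.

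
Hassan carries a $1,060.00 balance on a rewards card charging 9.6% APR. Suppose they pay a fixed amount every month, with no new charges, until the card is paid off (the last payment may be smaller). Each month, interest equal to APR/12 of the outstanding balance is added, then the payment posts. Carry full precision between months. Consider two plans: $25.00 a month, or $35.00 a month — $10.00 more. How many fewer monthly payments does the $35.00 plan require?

Monthly rate r = 9.6%/12 = 0.8% = 0.008.
At $25.00/mo: n = ⌈−ln(1 − rB₀/P)/ln(1+r)⌉ = 52 payments (last $24.87); total interest = total paid − $1,060.00 = $239.87.
At $35.00/mo: 35 payments (last $28.71); total interest $158.71.
Payments saved = 52 − 35 = 17.

17 fewer payments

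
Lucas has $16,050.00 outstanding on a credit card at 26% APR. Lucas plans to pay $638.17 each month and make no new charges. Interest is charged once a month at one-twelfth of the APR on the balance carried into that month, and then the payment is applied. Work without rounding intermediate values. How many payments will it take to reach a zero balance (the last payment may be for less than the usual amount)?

37 months

Monthly rate r = 26%/12 = 2.16667% = 0.0216667.
Recurrence: B ← B·(1+r) − $638.17.
Month 1: interest $347.75; balance after payment $15,759.58.
Month 2: interest $341.46; balance after payment $15,462.87.
Closed form: n = −ln(1 − rB₀/P)/ln(1+r) = −ln(0.45508)/ln(1.02167) ≈ 36.728, so the balance reaches zero during payment 37.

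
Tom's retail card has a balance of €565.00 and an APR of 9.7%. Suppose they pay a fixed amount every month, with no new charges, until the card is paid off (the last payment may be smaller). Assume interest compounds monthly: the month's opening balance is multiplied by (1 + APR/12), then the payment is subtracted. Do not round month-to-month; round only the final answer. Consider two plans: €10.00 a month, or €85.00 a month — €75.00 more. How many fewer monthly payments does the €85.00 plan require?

69 fewer payments

Monthly rate r = 9.7%/12 = 0.808333% = 0.00808333.
At €10.00/mo: n = ⌈−ln(1 − rB₀/P)/ln(1+r)⌉ = 76 payments (last €7.83); total interest = total paid − €565.00 = €192.83.
At €85.00/mo: 7 payments (last €73.13); total interest €18.13.
Payments saved = 76 − 7 = 69.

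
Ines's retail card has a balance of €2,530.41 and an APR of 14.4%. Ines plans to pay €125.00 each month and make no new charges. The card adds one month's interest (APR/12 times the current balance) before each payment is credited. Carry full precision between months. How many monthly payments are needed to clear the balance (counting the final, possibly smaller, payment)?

24 payments

Monthly rate r = 14.4%/12 = 1.2% = 0.012.
Recurrence: B ← B·(1+r) − €125.00.
Month 1: interest €30.36; balance after payment €2,435.77.
Month 2: interest €29.23; balance after payment €2,340.00.
Closed form: n = −ln(1 − rB₀/P)/ln(1+r) = −ln(0.75708)/ln(1.012) ≈ 23.329, so the balance reaches zero during payment 24.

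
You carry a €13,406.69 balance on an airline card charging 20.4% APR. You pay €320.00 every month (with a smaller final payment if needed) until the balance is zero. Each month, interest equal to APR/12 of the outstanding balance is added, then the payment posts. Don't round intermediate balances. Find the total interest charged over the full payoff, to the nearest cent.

Monthly rate r = 20.4%/12 = 1.7% = 0.017.
Payoff takes n = ⌈−ln(1 − rB₀/P)/ln(1+r)⌉ = ⌈73.891⌉ = 74 payments; the last is €285.49.
Total paid = 73·€320.00 + €285.49 = €23,645.49.
Total interest = total paid − principal = €23,645.49 − €13,406.69 = €10,238.80.

€10,238.80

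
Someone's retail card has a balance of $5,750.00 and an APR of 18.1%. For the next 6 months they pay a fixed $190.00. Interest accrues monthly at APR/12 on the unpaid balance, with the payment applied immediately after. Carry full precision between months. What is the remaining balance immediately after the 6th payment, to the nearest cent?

Monthly rate r = 18.1%/12 = 1.50833% = 0.0150833.
Each month: B ← B·(1+r) − $190.00.
Month 1: interest $86.73; balance after payment $5,646.73.
Month 2: interest $85.17; balance after payment $5,541.90.
Month 3: interest $83.59; balance after payment $5,435.49.
Month 4: interest $81.99; balance after payment $5,327.48.
Month 5: interest $80.36; balance after payment $5,217.83.
Month 6: interest $78.70; balance after payment $5,106.53.

$5,106.53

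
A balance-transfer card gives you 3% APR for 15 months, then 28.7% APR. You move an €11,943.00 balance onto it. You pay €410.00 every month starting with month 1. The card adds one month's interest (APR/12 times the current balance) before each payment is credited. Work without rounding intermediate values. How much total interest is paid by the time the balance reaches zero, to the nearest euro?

€1,900

Promo months 1–15 at r₀ = 3%/12 = 0.0025; months 16+ at r₁ = 28.7%/12 = 0.0239167.
After month 15: iterate B ← B·(1+r₀) − €410.00 for 15 months → €6,139.99.
Then at r₁ with €410.00/mo: n₂ = −ln(1 − r₁·B/P)/ln(1+r₁) ≈ 18.76 → 19 more payments.
Total paid = 33·€410.00 + €313.00 = €13,843.00; interest = €13,843.00 − €11,943.00 = €1,900.00.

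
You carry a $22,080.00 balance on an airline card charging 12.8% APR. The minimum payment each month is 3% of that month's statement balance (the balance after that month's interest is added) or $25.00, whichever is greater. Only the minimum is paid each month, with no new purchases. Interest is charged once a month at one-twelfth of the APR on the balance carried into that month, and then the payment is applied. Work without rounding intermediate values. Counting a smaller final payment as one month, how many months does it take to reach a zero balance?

Monthly rate r = 12.8%/12 = 1.06667% = 0.0106667.
While 3% of the post-interest balance exceeds $25.00, each month B ← (B·(1+r))·(1 − 0.03), i.e. B shrinks by the factor (1+r)·0.97 = 0.98035.
This holds for months 1–166. Entering month 167 the balance is $818.51; 3% of the post-interest balance is now below $25.00, so the flat $25.00 minimum applies from here.
From month 167 a fixed $25.00 at rate r clears $818.51 in 41 more payments. Total: 166 + 41 = 207 months.

207 months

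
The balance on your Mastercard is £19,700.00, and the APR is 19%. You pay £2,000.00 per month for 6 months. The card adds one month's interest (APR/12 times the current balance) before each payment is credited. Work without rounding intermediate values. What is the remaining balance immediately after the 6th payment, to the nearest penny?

£9,162.02

Monthly rate r = 19%/12 = 1.58333% = 0.0158333.
Each month: B ← B·(1+r) − £2,000.00.
Month 1: interest £311.92; balance after payment £18,011.92.
Month 2: interest £285.19; balance after payment £16,297.11.
Month 3: interest £258.04; balance after payment £14,555.14.
Month 4: interest £230.46; balance after payment £12,785.60.
Month 5: interest £202.44; balance after payment £10,988.04.
Month 6: interest £173.98; balance after payment £9,162.02.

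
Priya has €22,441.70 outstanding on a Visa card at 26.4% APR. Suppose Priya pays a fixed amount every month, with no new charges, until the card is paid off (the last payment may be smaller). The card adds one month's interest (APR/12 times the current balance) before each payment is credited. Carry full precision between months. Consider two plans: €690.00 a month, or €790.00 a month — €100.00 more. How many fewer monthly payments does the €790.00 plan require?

12 fewer payments

Monthly rate r = 26.4%/12 = 2.2% = 0.022.
At €690.00/mo: n = ⌈−ln(1 − rB₀/P)/ln(1+r)⌉ = 58 payments (last €531.83); total interest = total paid − €22,441.70 = €17,420.13.
At €790.00/mo: 46 payments (last €53.25); total interest €13,161.55.
Payments saved = 58 − 46 = 12.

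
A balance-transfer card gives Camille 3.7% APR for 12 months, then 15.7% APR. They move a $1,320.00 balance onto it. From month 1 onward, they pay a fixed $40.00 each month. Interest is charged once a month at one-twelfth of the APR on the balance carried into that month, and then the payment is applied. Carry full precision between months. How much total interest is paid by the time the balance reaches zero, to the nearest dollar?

Promo months 1–12 at r₀ = 3.7%/12 = 0.00308333; months 13+ at r₁ = 15.7%/12 = 0.0130833.
After month 12: iterate B ← B·(1+r₀) − $40.00 for 12 months → $881.45.
Then at r₁ with $40.00/mo: n₂ = −ln(1 − r₁·B/P)/ln(1+r₁) ≈ 26.17 → 27 more payments.
Total paid = 38·$40.00 + $6.65 = $1,526.65; interest = $1,526.65 − $1,320.00 = $206.65.

$207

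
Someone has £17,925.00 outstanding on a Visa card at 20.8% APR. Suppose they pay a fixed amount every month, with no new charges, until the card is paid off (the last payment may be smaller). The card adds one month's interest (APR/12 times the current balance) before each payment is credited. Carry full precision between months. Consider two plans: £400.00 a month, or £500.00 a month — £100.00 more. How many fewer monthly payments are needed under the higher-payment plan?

Monthly rate r = 20.8%/12 = 1.73333% = 0.0173333.
At £400.00/mo: n = ⌈−ln(1 − rB₀/P)/ln(1+r)⌉ = 88 payments (last £102.68); total interest = total paid − £17,925.00 = £16,977.68.
At £500.00/mo: 57 payments (last £260.74); total interest £10,335.74.
Payments saved = 88 − 57 = 31.

31 fewer payments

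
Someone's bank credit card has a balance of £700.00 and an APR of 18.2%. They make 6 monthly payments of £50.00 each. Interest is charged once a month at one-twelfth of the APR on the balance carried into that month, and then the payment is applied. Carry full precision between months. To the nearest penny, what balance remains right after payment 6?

Monthly rate r = 18.2%/12 = 1.51667% = 0.0151667.
Each month: B ← B·(1+r) − £50.00.
Month 1: interest £10.62; balance after payment £660.62.
Month 2: interest £10.02; balance after payment £620.64.
Month 3: interest £9.41; balance after payment £580.05.
Month 4: interest £8.80; balance after payment £538.85.
Month 5: interest £8.17; balance after payment £497.02.
Month 6: interest £7.54; balance after payment £454.56.

£454.56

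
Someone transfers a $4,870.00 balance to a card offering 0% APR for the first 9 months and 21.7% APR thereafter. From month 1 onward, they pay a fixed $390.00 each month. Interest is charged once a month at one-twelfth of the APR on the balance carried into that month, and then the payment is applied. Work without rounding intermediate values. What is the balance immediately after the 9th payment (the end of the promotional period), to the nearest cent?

$1,360.00

Promo months 1–9 at r₀ = 0%/12 = 0; months 10+ at r₁ = 21.7%/12 = 0.0180833.
After month 9 (no interest yet): B = $4,870.00 − 9·$390.00 = $1,360.00.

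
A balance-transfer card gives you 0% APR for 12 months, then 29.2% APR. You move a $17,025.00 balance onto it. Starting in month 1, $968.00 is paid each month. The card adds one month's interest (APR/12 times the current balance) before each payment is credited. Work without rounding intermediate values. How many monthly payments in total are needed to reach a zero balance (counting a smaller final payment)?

Promo months 1–12 at r₀ = 0%/12 = 0; months 13+ at r₁ = 29.2%/12 = 0.0243333.
After month 12 (no interest yet): B = $17,025.00 − 12·$968.00 = $5,409.00.
Then at r₁ with $968.00/mo: n₂ = −ln(1 − r₁·B/P)/ln(1+r₁) ≈ 6.08 → 7 more payments.

19 payments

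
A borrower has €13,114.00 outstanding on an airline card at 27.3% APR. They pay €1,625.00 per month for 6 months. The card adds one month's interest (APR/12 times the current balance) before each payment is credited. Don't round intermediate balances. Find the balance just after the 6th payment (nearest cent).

€4,687.37

Monthly rate r = 27.3%/12 = 2.275% = 0.02275.
Each month: B ← B·(1+r) − €1,625.00.
Month 1: interest €298.34; balance after payment €11,787.34.
Month 2: interest €268.16; balance after payment €10,430.51.
Month 3: interest €237.29; balance after payment €9,042.80.
Month 4: interest €205.72; balance after payment €7,623.52.
Month 5: interest €173.44; balance after payment €6,171.96.
Month 6: interest €140.41; balance after payment €4,687.37.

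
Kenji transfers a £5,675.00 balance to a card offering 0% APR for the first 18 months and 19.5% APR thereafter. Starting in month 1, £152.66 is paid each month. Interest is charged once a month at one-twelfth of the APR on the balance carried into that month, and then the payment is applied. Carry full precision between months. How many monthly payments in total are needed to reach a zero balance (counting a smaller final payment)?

Promo months 1–18 at r₀ = 0%/12 = 0; months 19+ at r₁ = 19.5%/12 = 0.01625.
After month 18 (no interest yet): B = £5,675.00 − 18·£152.66 = £2,927.12.
Then at r₁ with £152.66/mo: n₂ = −ln(1 − r₁·B/P)/ln(1+r₁) ≈ 23.16 → 24 more payments.

42 months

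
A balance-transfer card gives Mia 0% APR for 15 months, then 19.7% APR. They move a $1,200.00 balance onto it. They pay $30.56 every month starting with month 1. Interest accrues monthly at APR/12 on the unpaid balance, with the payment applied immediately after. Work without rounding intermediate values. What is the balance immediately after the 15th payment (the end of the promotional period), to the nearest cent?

$741.60

Promo months 1–15 at r₀ = 0%/12 = 0; months 16+ at r₁ = 19.7%/12 = 0.0164167.
After month 15 (no interest yet): B = $1,200.00 − 15·$30.56 = $741.60.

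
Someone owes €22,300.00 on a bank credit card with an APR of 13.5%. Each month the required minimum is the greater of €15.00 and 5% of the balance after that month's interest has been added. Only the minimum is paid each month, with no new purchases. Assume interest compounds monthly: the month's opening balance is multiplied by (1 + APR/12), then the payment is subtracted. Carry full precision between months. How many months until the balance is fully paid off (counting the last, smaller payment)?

Monthly rate r = 13.5%/12 = 1.125% = 0.01125.
While 5% of the post-interest balance exceeds €15.00, each month B ← (B·(1+r))·(1 − 0.05), i.e. B shrinks by the factor (1+r)·0.95 = 0.96069.
This holds for months 1–108. Entering month 109 the balance is €293.21; 5% of the post-interest balance is now below €15.00, so the flat €15.00 minimum applies from here.
From month 109 a fixed €15.00 at rate r clears €293.21 in 23 more payments. Total: 108 + 23 = 131 months.

131 months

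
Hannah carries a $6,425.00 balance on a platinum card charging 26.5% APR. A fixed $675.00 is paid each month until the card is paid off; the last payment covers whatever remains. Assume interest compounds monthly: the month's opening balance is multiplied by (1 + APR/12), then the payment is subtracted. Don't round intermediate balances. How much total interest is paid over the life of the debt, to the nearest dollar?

$868

Monthly rate r = 26.5%/12 = 2.20833% = 0.0220833.
Payoff takes n = ⌈−ln(1 − rB₀/P)/ln(1+r)⌉ = ⌈10.803⌉ = 11 payments; the last is $543.38.
Total paid = 10·$675.00 + $543.38 = $7,293.38.
Total interest = total paid − principal = $7,293.38 − $6,425.00 = $868.38.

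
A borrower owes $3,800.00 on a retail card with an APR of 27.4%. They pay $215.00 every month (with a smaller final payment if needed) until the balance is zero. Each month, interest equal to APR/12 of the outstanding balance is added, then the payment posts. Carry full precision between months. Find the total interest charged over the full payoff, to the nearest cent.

Monthly rate r = 27.4%/12 = 2.28333% = 0.0228333.
Payoff takes n = ⌈−ln(1 − rB₀/P)/ln(1+r)⌉ = ⌈22.890⌉ = 23 payments; the last is $191.67.
Total paid = 22·$215.00 + $191.67 = $4,921.67.
Total interest = total paid − principal = $4,921.67 − $3,800.00 = $1,121.67.

$1,121.67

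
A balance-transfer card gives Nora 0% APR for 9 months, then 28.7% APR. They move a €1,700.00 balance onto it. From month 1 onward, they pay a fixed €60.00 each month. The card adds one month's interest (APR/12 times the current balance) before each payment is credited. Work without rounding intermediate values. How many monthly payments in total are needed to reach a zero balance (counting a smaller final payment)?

Promo months 1–9 at r₀ = 0%/12 = 0; months 10+ at r₁ = 28.7%/12 = 0.0239167.
After month 9 (no interest yet): B = €1,700.00 − 9·€60.00 = €1,160.00.
Then at r₁ with €60.00/mo: n₂ = −ln(1 − r₁·B/P)/ln(1+r₁) ≈ 26.26 → 27 more payments.

36 payments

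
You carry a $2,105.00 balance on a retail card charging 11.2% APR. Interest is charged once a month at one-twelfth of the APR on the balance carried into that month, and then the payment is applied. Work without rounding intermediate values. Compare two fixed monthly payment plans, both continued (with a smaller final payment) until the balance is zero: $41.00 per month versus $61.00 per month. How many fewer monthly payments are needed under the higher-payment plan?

29 fewer payments

Monthly rate r = 11.2%/12 = 0.933333% = 0.00933333.
At $41.00/mo: n = ⌈−ln(1 − rB₀/P)/ln(1+r)⌉ = 71 payments (last $9.13); total interest = total paid − $2,105.00 = $774.13.
At $61.00/mo: 42 payments (last $51.44); total interest $447.44.
Payments saved = 71 − 42 = 29.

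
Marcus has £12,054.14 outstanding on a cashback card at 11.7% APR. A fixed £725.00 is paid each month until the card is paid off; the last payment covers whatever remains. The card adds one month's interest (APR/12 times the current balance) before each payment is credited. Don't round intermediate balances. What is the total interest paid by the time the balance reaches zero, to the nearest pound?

£1,162

Monthly rate r = 11.7%/12 = 0.975% = 0.00975.
Payoff takes n = ⌈−ln(1 − rB₀/P)/ln(1+r)⌉ = ⌈18.228⌉ = 19 payments; the last is £166.16.
Total paid = 18·£725.00 + £166.16 = £13,216.16.
Total interest = total paid − principal = £13,216.16 − £12,054.14 = £1,162.02.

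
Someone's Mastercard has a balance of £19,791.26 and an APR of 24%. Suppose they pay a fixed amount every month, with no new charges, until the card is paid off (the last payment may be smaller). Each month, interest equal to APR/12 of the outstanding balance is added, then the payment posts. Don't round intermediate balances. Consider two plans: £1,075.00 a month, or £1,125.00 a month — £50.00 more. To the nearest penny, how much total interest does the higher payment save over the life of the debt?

£293.97

Monthly rate r = 24%/12 = 2% = 0.02.
At £1,075.00/mo: n = ⌈−ln(1 − rB₀/P)/ln(1+r)⌉ = 24 payments (last £204.50); total interest = total paid − £19,791.26 = £5,138.24.
At £1,125.00/mo: 22 payments (last £1,010.53); total interest £4,844.27.
Interest saved = £5,138.24 − £4,844.27 = £293.97.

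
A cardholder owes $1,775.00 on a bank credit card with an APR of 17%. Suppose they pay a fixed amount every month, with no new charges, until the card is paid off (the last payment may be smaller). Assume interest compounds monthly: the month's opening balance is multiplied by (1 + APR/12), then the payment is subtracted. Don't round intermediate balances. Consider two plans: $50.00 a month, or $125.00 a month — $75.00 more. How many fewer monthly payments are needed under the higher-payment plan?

Monthly rate r = 17%/12 = 1.41667% = 0.0141667.
At $50.00/mo: n = ⌈−ln(1 − rB₀/P)/ln(1+r)⌉ = 50 payments (last $34.56); total interest = total paid − $1,775.00 = $709.56.
At $125.00/mo: 16 payments (last $120.82); total interest $220.82.
Payments saved = 50 − 16 = 34.

34 fewer payments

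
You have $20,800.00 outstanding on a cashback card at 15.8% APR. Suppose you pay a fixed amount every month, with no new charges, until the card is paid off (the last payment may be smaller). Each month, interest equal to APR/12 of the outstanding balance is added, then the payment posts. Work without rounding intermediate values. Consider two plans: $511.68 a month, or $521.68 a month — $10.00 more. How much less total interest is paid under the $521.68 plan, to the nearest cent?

$285.58

Monthly rate r = 15.8%/12 = 1.31667% = 0.0131667.
At $511.68/mo: n = ⌈−ln(1 − rB₀/P)/ln(1+r)⌉ = 59 payments (last $295.39); total interest = total paid − $20,800.00 = $9,172.83.
At $521.68/mo: 57 payments (last $473.17); total interest $8,887.25.
Interest saved = $9,172.83 − $8,887.25 = $285.58.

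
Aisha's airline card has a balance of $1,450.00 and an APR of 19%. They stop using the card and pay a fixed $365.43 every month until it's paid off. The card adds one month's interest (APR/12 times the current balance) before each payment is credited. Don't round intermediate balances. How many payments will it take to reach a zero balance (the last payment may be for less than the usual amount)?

Monthly rate r = 19%/12 = 1.58333% = 0.0158333.
Recurrence: B ← B·(1+r) − $365.43.
Month 1: interest $22.96; balance after payment $1,107.53.
Month 2: interest $17.54; balance after payment $759.63.
Month 3: interest $12.03; balance after payment $406.23.
Month 4: interest $6.43; balance after payment $47.23.
Month 5: interest $0.75; balance after payment $0.00.

5 payments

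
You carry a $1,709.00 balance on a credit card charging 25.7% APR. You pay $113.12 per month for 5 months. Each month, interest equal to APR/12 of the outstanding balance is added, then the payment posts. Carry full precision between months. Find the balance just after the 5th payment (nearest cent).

$1,309.66

Monthly rate r = 25.7%/12 = 2.14167% = 0.0214167.
Each month: B ← B·(1+r) − $113.12.
Month 1: interest $36.60; balance after payment $1,632.48.
Month 2: interest $34.96; balance after payment $1,554.32.
Month 3: interest $33.29; balance after payment $1,474.49.
Month 4: interest $31.58; balance after payment $1,392.95.
Month 5: interest $29.83; balance after payment $1,309.66.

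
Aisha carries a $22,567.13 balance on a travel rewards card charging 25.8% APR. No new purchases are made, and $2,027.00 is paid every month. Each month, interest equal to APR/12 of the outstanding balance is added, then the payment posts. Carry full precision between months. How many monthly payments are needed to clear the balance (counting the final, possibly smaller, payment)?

Monthly rate r = 25.8%/12 = 2.15% = 0.0215.
Recurrence: B ← B·(1+r) − $2,027.00.
Month 1: interest $485.19; balance after payment $21,025.32.
Month 2: interest $452.04; balance after payment $19,450.37.
Closed form: n = −ln(1 − rB₀/P)/ln(1+r) = −ln(0.76063)/ln(1.0215) ≈ 12.862, so the balance reaches zero during payment 13.

13 payments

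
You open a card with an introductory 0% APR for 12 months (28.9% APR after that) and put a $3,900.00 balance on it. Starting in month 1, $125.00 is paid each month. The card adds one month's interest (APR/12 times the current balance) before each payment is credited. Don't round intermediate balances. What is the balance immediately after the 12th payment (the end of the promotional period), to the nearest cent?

Promo months 1–12 at r₀ = 0%/12 = 0; months 13+ at r₁ = 28.9%/12 = 0.0240833.
After month 12 (no interest yet): B = $3,900.00 − 12·$125.00 = $2,400.00.

$2,400.00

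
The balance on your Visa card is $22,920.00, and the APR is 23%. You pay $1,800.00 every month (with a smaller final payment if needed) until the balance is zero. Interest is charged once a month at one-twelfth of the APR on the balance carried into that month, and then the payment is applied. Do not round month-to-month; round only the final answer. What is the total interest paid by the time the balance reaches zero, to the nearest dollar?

$3,610

Monthly rate r = 23%/12 = 1.91667% = 0.0191667.
Payoff takes n = ⌈−ln(1 − rB₀/P)/ln(1+r)⌉ = ⌈14.737⌉ = 15 payments; the last is $1,330.00.
Total paid = 14·$1,800.00 + $1,330.00 = $26,530.00.
Total interest = total paid − principal = $26,530.00 − $22,920.00 = $3,610.00.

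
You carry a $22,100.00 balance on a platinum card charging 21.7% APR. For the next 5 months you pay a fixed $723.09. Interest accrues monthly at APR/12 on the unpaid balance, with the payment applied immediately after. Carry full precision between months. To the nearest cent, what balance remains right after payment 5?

Monthly rate r = 21.7%/12 = 1.80833% = 0.0180833.
Each month: B ← B·(1+r) − $723.09.
Month 1: interest $399.64; balance after payment $21,776.55.
Month 2: interest $393.79; balance after payment $21,447.25.
Month 3: interest $387.84; balance after payment $21,112.00.
Month 4: interest $381.78; balance after payment $20,770.69.
Month 5: interest $375.60; balance after payment $20,423.20.

$20,423.20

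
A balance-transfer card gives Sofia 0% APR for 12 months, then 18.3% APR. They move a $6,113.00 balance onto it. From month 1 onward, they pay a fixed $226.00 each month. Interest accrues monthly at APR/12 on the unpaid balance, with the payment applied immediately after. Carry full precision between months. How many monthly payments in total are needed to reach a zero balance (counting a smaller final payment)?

Promo months 1–12 at r₀ = 0%/12 = 0; months 13+ at r₁ = 18.3%/12 = 0.01525.
After month 12 (no interest yet): B = $6,113.00 − 12·$226.00 = $3,401.00.
Then at r₁ with $226.00/mo: n₂ = −ln(1 − r₁·B/P)/ln(1+r₁) ≈ 17.23 → 18 more payments.

30 months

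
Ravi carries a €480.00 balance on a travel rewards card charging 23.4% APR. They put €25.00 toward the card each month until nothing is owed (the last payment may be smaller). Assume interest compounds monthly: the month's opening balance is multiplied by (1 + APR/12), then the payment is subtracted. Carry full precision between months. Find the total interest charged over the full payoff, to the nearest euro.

Monthly rate r = 23.4%/12 = 1.95% = 0.0195.
Payoff takes n = ⌈−ln(1 − rB₀/P)/ln(1+r)⌉ = ⌈24.287⌉ = 25 payments; the last is €7.23.
Total paid = 24·€25.00 + €7.23 = €607.23.
Total interest = total paid − principal = €607.23 − €480.00 = €127.23.

€127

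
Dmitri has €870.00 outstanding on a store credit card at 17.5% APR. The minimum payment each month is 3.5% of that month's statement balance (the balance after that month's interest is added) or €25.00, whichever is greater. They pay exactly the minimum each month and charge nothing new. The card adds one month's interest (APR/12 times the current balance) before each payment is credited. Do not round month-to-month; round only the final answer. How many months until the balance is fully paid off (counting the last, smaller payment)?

Monthly rate r = 17.5%/12 = 1.45833% = 0.0145833.
While 3.5% of the post-interest balance exceeds €25.00, each month B ← (B·(1+r))·(1 − 0.035), i.e. B shrinks by the factor (1+r)·0.965 = 0.97907.
This holds for months 1–11. Entering month 12 the balance is €689.42; 3.5% of the post-interest balance is now below €25.00, so the flat €25.00 minimum applies from here.
From month 12 a fixed €25.00 at rate r clears €689.42 in 36 more payments. Total: 11 + 36 = 47 months.

47 months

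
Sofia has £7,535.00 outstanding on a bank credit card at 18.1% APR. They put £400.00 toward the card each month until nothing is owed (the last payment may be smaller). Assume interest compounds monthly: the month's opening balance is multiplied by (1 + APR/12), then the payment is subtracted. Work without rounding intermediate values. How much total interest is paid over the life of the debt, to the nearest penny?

£1,396.70

Monthly rate r = 18.1%/12 = 1.50833% = 0.0150833.
Payoff takes n = ⌈−ln(1 − rB₀/P)/ln(1+r)⌉ = ⌈22.328⌉ = 23 payments; the last is £131.70.
Total paid = 22·£400.00 + £131.70 = £8,931.70.
Total interest = total paid − principal = £8,931.70 − £7,535.00 = £1,396.70.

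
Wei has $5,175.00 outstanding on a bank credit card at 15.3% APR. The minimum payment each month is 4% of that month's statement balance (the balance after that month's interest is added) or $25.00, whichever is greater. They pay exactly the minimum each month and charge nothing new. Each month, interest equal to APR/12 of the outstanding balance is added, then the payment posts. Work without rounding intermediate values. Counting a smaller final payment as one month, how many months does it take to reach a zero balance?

Monthly rate r = 15.3%/12 = 1.275% = 0.01275.
While 4% of the post-interest balance exceeds $25.00, each month B ← (B·(1+r))·(1 − 0.04), i.e. B shrinks by the factor (1+r)·0.96 = 0.97224.
This holds for months 1–76. Entering month 77 the balance is $609.11; 4% of the post-interest balance is now below $25.00, so the flat $25.00 minimum applies from here.
From month 77 a fixed $25.00 at rate r clears $609.11 in 30 more payments. Total: 76 + 30 = 106 months.

106 months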